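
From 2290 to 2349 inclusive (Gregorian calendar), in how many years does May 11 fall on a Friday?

8

Track May 11's weekday year by year (advancing +1, or +2 across a Feb 29):
  2290: Sun  2291: Mon (+1)  2292: Wed (+2)  2293: Thu (+1)  2294: Fri (+1) ✓
  2295: Sat (+1)  2296: Mon (+2)  2297: Tue (+1)  2298: Wed (+1)  2299: Thu (+1)
  2300: Fri (+1) ✓  2301: Sat (+1)  2302: Sun (+1)  2303: Mon (+1)  … (32 more years) …
  2336: Mon (+2)  2337: Tue (+1)  2338: Wed (+1)  2339: Thu (+1)  2340: Sat (+2)
  2341: Sun (+1)  2342: Mon (+1)  2343: Tue (+1)  2344: Thu (+2)  2345: Fri (+1) ✓
  2346: Sat (+1)  2347: Sun (+1)  2348: Tue (+2)  2349: Wed (+1)
Friday years: 2294, 2300, 2306, 2317, 2323, 2328, 2334, 2345 — 8 in total.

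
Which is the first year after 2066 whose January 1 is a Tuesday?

Jan 1 advances by 2 weekdays after a leap year and by 1 after a common year.
2066: Jan 1 is Friday.
2067: Saturday
2068: Sunday (leap)
2069: Tuesday
2069 begins on a Tuesday

2069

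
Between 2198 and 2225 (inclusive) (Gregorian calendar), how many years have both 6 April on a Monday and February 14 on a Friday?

Check each year's weekday for 6 April and February 14:
  2198: Fri/Wed  2199: Sat/Thu  2200: Sun/Fri  2201: Mon/Sat  2202: Tue/Sun  2203: Wed/Mon  2204: Fri/Tue  2205: Sat/Thu  2206: Sun/Fri  2207: Mon/Sat  2208: Wed/Sun  2209: Thu/Tue  2210: Fri/Wed  2211: Sat/Thu  2212: Mon/Fri ✓  2213: Tue/Sun  2214: Wed/Mon  2215: Thu/Tue  2216: Sat/Wed  2217: Sun/Fri  2218: Mon/Sat  2219: Tue/Sun  2220: Thu/Mon  2221: Fri/Wed  2222: Sat/Thu  2223: Sun/Fri  2224: Tue/Sat  2225: Wed/Mon
Both conditions hold in: 2212 — 1.

1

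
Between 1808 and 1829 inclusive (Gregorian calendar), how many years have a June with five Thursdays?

June has 30 days; it has five Thursdays when Thursday falls among the first (month-length − 28) days — i.e. when June 1 is one of Thursday/Wednesday.
June 1 by year: 1808:Wed✓ 1809:Thu✓ 1810:Fri 1811:Sat 1812:Mon 1813:Tue 1814:Wed✓ 1815:Thu✓ 1816:Sat 1817:Sun 1818:Mon 1819:Tue 1820:Thu✓ 1821:Fri 1822:Sat 1823:Sun 1824:Tue 1825:Wed✓ 1826:Thu✓ 1827:Fri 1828:Sun 1829:Mon
Years with five Thursdays: 1808, 1809, 1814, 1815, 1820, 1825, 1826 → 7.

7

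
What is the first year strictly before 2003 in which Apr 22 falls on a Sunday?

2001

From one year to the next, a fixed date's weekday advances by 1, or by 2 when a Feb 29 lies between the two dates.
2003: April 22 is Tuesday.
2002: Monday (−1)
2001: Sunday (−1)
Apr 22 falls on a Sunday in 2001.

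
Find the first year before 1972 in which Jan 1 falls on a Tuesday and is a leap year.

1952

Jan 1 advances by 2 weekdays after a leap year and by 1 after a common year.
1972: Jan 1 is Saturday (leap).
1971: Friday
1970: Thursday
1969: Wednesday
1968: Monday (leap)
1967: Sunday
1966: Saturday
1965: Friday
1964: Wednesday (leap)
1963: Tuesday
1962: Monday
1961: Sunday
1960: Friday (leap)
1959: Thursday
1958: Wednesday
1957: Tuesday
1956: Sunday (leap)
1955: Saturday
1954: Friday
1953: Thursday
1952: Tuesday (leap)
1952 begins on a Tuesday and is a leap year.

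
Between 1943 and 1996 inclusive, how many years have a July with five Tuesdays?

July has 31 days; it has five Tuesdays when Tuesday falls among the first (month-length − 28) days — i.e. when July 1 is one of Tuesday/Monday/Sunday.
July 1 by year: 1943:Thu 1944:Sat 1945:Sun✓ 1946:Mon✓ 1947:Tue✓ 1948:Thu 1949:Fri 1950:Sat 1951:Sun✓ 1952:Tue✓ 1953:Wed 1954:Thu 1955:Fri 1956:Sun✓ 1957:Mon✓ …(24 more)… 1982:Thu 1983:Fri 1984:Sun✓ 1985:Mon✓ 1986:Tue✓ 1987:Wed 1988:Fri 1989:Sat 1990:Sun✓ 1991:Mon✓ 1992:Wed 1993:Thu 1994:Fri 1995:Sat 1996:Mon✓
Years with five Tuesdays: 1945, 1946, 1947, 1951, 1952, 1956, 1957, 1958, 1962, 1963, 1968, 1969, 1973, 1974, 1975, 1979, 1980, 1984, 1985, 1986, 1990, 1991, 1996 → 23.

23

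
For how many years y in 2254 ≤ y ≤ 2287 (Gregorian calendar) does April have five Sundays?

10

April has 30 days; it has five Sundays when Sunday falls among the first (month-length − 28) days — i.e. when April 1 is one of Sunday/Saturday.
April 1 by year: 2254:Sat✓ 2255:Sun✓ 2256:Tue 2257:Wed 2258:Thu 2259:Fri 2260:Sun✓ 2261:Mon 2262:Tue 2263:Wed 2264:Fri 2265:Sat✓ 2266:Sun✓ 2267:Mon 2268:Wed …(4 more)… 2273:Tue 2274:Wed 2275:Thu 2276:Sat✓ 2277:Sun✓ 2278:Mon 2279:Tue 2280:Thu 2281:Fri 2282:Sat✓ 2283:Sun✓ 2284:Tue 2285:Wed 2286:Thu 2287:Fri
Years with five Sundays: 2254, 2255, 2260, 2265, 2266, 2271, 2276, 2277, 2282, 2283 → 10.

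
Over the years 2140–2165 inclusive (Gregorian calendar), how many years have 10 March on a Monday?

Track 10 March's weekday year by year (advancing +1, or +2 across a Feb 29):
  2140: Thu  2141: Fri (+1)  2142: Sat (+1)  2143: Sun (+1)  2144: Tue (+2)
  2145: Wed (+1)  2146: Thu (+1)  2147: Fri (+1)  2148: Sun (+2)  2149: Mon (+1) ✓
  2150: Tue (+1)  2151: Wed (+1)  2152: Fri (+2)  2153: Sat (+1)  2154: Sun (+1)
  2155: Mon (+1) ✓  2156: Wed (+2)  2157: Thu (+1)  2158: Fri (+1)  2159: Sat (+1)
  2160: Mon (+2) ✓  2161: Tue (+1)  2162: Wed (+1)  2163: Thu (+1)  2164: Sat (+2)
  2165: Sun (+1)
Monday years: 2149, 2155, 2160 — 3 in total.

3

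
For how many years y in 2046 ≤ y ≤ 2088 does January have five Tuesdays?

18

January has 31 days; it has five Tuesdays when Tuesday falls among the first (month-length − 28) days — i.e. when January 1 is one of Tuesday/Monday/Sunday.
January 1 by year: 2046:Mon✓ 2047:Tue✓ 2048:Wed 2049:Fri 2050:Sat 2051:Sun✓ 2052:Mon✓ 2053:Wed 2054:Thu 2055:Fri 2056:Sat 2057:Mon✓ 2058:Tue✓ 2059:Wed 2060:Thu …(13 more)… 2074:Mon✓ 2075:Tue✓ 2076:Wed 2077:Fri 2078:Sat 2079:Sun✓ 2080:Mon✓ 2081:Wed 2082:Thu 2083:Fri 2084:Sat 2085:Mon✓ 2086:Tue✓ 2087:Wed 2088:Thu
Years with five Tuesdays: 2046, 2047, 2051, 2052, 2057, 2058, 2062, 2063, 2064, 2068, 2069, 2073, 2074, 2075, 2079, 2080, 2085, 2086 → 18.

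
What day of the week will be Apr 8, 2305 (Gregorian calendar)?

January 1, 2305 is a Sunday.
April 8 is day 98 of the year, i.e. 97 days after Jan 1.
97 mod 7 = 6, so advance 6 weekdays from Sunday: Saturday.

Saturday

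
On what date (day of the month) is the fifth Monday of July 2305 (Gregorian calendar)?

July 1, 2305 is a Saturday, so the first Monday is the 3rd.
The fifth Monday is 3 + 28 = 31.

31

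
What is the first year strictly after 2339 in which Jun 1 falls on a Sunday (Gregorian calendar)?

From one year to the next, a fixed date's weekday advances by 1, or by 2 when a Feb 29 lies between the two dates.
2339: June 1 is Thursday.
2340: Saturday (+2)
2341: Sunday (+1)
Jun 1 falls on a Sunday in 2341.

2341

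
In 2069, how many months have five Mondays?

4

A month of length L has five Mondays iff its first Monday is on day ≤ L−28 (so day 1–3 in a 31-day month, 1–2 in a 30-day month, day 1 in a leap February).
Checking each month of 2069: Jan starts Tue (31d); Feb starts Fri (28d); Mar starts Fri (31d); Apr starts Mon (30d) ✓; May starts Wed (31d); Jun starts Sat (30d); Jul starts Mon (31d) ✓; Aug starts Thu (31d); Sep starts Sun (30d) ✓; Oct starts Tue (31d); Nov starts Fri (30d); Dec starts Sun (31d) ✓.
Five-Monday months: April, July, September, December → 4.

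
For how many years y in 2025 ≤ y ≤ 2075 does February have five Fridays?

February has 28 days (29 in leap years); it has five Fridays when Friday falls among the first (month-length − 28) days — i.e. when February 1 is Friday in a leap year (never in a common year).
February 1 by year: 2025:Sat 2026:Sun 2027:Mon 2028:Tue 2029:Thu 2030:Fri 2031:Sat 2032:Sun 2033:Tue 2034:Wed 2035:Thu 2036:Fri✓ 2037:Sun 2038:Mon 2039:Tue …(21 more)… 2061:Tue 2062:Wed 2063:Thu 2064:Fri✓ 2065:Sun 2066:Mon 2067:Tue 2068:Wed 2069:Fri 2070:Sat 2071:Sun 2072:Mon 2073:Wed 2074:Thu 2075:Fri
Years with five Fridays: 2036, 2064 → 2.

2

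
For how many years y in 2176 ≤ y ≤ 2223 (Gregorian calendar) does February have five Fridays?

February has 28 days (29 in leap years); it has five Fridays when Friday falls among the first (month-length − 28) days — i.e. when February 1 is Friday in a leap year (never in a common year).
February 1 by year: 2176:Thu 2177:Sat 2178:Sun 2179:Mon 2180:Tue 2181:Thu 2182:Fri 2183:Sat 2184:Sun 2185:Tue 2186:Wed 2187:Thu 2188:Fri✓ 2189:Sun 2190:Mon …(18 more)… 2209:Wed 2210:Thu 2211:Fri 2212:Sat 2213:Mon 2214:Tue 2215:Wed 2216:Thu 2217:Sat 2218:Sun 2219:Mon 2220:Tue 2221:Thu 2222:Fri 2223:Sat
Years with five Fridays: 2188 → 1.

1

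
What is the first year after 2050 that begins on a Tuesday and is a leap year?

2064

Jan 1 advances by 2 weekdays after a leap year and by 1 after a common year.
2050: Jan 1 is Saturday.
2051: Sunday
2052: Monday (leap)
2053: Wednesday
2054: Thursday
2055: Friday
2056: Saturday (leap)
2057: Monday
2058: Tuesday
2059: Wednesday
2060: Thursday (leap)
2061: Saturday
2062: Sunday
2063: Monday
2064: Tuesday (leap)
2064 begins on a Tuesday and is a leap year.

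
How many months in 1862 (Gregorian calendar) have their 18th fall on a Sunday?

Check the 18th of each month of 1862: Jan 18: Sat, Feb 18: Tue, Mar 18: Tue, Apr 18: Fri, May 18: Sun, Jun 18: Wed, Jul 18: Fri, Aug 18: Mon, Sep 18: Thu, Oct 18: Sat, Nov 18: Tue, Dec 18: Thu.
Sunday occurs in May — 1 month.

1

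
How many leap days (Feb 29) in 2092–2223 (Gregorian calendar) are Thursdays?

Leap years in 2092–2223: 31 of them.
Feb 29 weekday advances by 5 (mod 7) from one leap year to the next four years later (or differs when a century non-leap intervenes).
Leap-day weekdays: 2092:Fri 2096:Wed 2104:Fri 2108:Wed 2112:Mon 2116:Sat 2120:Thu✓ 2124:Tue 2128:Sun 2132:Fri 2136:Wed 2140:Mon 2144:Sat …(5 more)… 2168:Mon 2172:Sat 2176:Thu✓ 2180:Tue 2184:Sun 2188:Fri 2192:Wed 2196:Mon 2204:Wed 2208:Mon 2212:Sat 2216:Thu✓ 2220:Tue
Thursday: 2120, 2148, 2176, 2216 → 4.

4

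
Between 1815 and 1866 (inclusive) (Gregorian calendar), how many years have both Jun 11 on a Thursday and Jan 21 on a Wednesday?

Check each year's weekday for Jun 11 and Jan 21:
  1815: Sun/Sat  1816: Tue/Sun  1817: Wed/Tue  1818: Thu/Wed ✓  1819: Fri/Thu  1820: Sun/Fri  1821: Mon/Sun  1822: Tue/Mon  1823: Wed/Tue  1824: Fri/Wed  1825: Sat/Fri  1826: Sun/Sat  1827: Mon/Sun  1828: Wed/Mon  …(24 more)…  1853: Sat/Fri  1854: Sun/Sat  1855: Mon/Sun  1856: Wed/Mon  1857: Thu/Wed ✓  1858: Fri/Thu  1859: Sat/Fri  1860: Mon/Sat  1861: Tue/Mon  1862: Wed/Tue  1863: Thu/Wed ✓  1864: Sat/Thu  1865: Sun/Sat  1866: Mon/Sun
Both conditions hold in: 1818, 1829, 1835, 1846, 1857, 1863 — 6.

6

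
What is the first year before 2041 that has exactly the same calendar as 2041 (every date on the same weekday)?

Two years share a calendar iff Jan 1 falls on the same weekday and both are leap or both are common. 2041: Jan 1 is Tuesday, common year.
2040: Jan 1 Sunday, leap
2039: Jan 1 Saturday, common
2038: Jan 1 Friday, common
2037: Jan 1 Thursday, common
2036: Jan 1 Tuesday, leap
2035: Jan 1 Monday, common
2034: Jan 1 Sunday, common
2033: Jan 1 Saturday, common
2032: Jan 1 Thursday, leap
2031: Jan 1 Wednesday, common
2030: Jan 1 Tuesday, common
2030 matches on both conditions.

2030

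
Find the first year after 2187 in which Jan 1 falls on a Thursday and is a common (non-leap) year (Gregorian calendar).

Jan 1 advances by 2 weekdays after a leap year and by 1 after a common year.
2187: Jan 1 is Monday.
2188: Tuesday (leap)
2189: Thursday
2189 begins on a Thursday and is a common year.

2189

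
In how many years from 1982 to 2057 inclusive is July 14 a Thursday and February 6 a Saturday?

3

Check each year's weekday for July 14 and February 6:
  1982: Wed/Sat  1983: Thu/Sun  1984: Sat/Mon  1985: Sun/Wed  1986: Mon/Thu  1987: Tue/Fri  1988: Thu/Sat ✓  1989: Fri/Mon  1990: Sat/Tue  1991: Sun/Wed  1992: Tue/Thu  1993: Wed/Sat  1994: Thu/Sun  1995: Fri/Mon  …(48 more)…  2044: Thu/Sat ✓  2045: Fri/Mon  2046: Sat/Tue  2047: Sun/Wed  2048: Tue/Thu  2049: Wed/Sat  2050: Thu/Sun  2051: Fri/Mon  2052: Sun/Tue  2053: Mon/Thu  2054: Tue/Fri  2055: Wed/Sat  2056: Fri/Sun  2057: Sat/Tue
Both conditions hold in: 1988, 2016, 2044 — 3.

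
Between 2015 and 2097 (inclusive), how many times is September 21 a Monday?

12

Track September 21's weekday year by year (advancing +1, or +2 across a Feb 29):
  2015: Mon ✓  2016: Wed (+2)  2017: Thu (+1)  2018: Fri (+1)  2019: Sat (+1)
  2020: Mon (+2) ✓  2021: Tue (+1)  2022: Wed (+1)  2023: Thu (+1)  2024: Sat (+2)
  2025: Sun (+1)  2026: Mon (+1) ✓  2027: Tue (+1)  2028: Thu (+2)  … (55 more years) …
  2084: Thu (+2)  2085: Fri (+1)  2086: Sat (+1)  2087: Sun (+1)  2088: Tue (+2)
  2089: Wed (+1)  2090: Thu (+1)  2091: Fri (+1)  2092: Sun (+2)  2093: Mon (+1) ✓
  2094: Tue (+1)  2095: Wed (+1)  2096: Fri (+2)  2097: Sat (+1)
Monday years: 2015, 2020, 2026, 2037, 2043, 2048, 2054, 2065, 2071, 2076, 2082, 2093 — 12 in total.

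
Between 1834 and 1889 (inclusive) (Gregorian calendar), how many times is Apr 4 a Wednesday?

8

Track Apr 4's weekday year by year (advancing +1, or +2 across a Feb 29):
  1834: Fri  1835: Sat (+1)  1836: Mon (+2)  1837: Tue (+1)  1838: Wed (+1) ✓
  1839: Thu (+1)  1840: Sat (+2)  1841: Sun (+1)  1842: Mon (+1)  1843: Tue (+1)
  1844: Thu (+2)  1845: Fri (+1)  1846: Sat (+1)  1847: Sun (+1)  … (28 more years) …
  1876: Tue (+2)  1877: Wed (+1) ✓  1878: Thu (+1)  1879: Fri (+1)  1880: Sun (+2)
  1881: Mon (+1)  1882: Tue (+1)  1883: Wed (+1) ✓  1884: Fri (+2)  1885: Sat (+1)
  1886: Sun (+1)  1887: Mon (+1)  1888: Wed (+2) ✓  1889: Thu (+1)
Wednesday years: 1838, 1849, 1855, 1860, 1866, 1877, 1883, 1888 — 8 in total.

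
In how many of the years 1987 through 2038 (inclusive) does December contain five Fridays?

23

December has 31 days; it has five Fridays when Friday falls among the first (month-length − 28) days — i.e. when December 1 is one of Friday/Thursday/Wednesday.
December 1 by year: 1987:Tue 1988:Thu✓ 1989:Fri✓ 1990:Sat 1991:Sun 1992:Tue 1993:Wed✓ 1994:Thu✓ 1995:Fri✓ 1996:Sun 1997:Mon 1998:Tue 1999:Wed✓ 2000:Fri✓ 2001:Sat …(22 more)… 2024:Sun 2025:Mon 2026:Tue 2027:Wed✓ 2028:Fri✓ 2029:Sat 2030:Sun 2031:Mon 2032:Wed✓ 2033:Thu✓ 2034:Fri✓ 2035:Sat 2036:Mon 2037:Tue 2038:Wed✓
Years with five Fridays: 1988, 1989, 1993, 1994, 1995, 1999, 2000, 2004, 2005, 2006, 2010, 2011, 2016, 2017, 2021, 2022, 2023, 2027, 2028, 2032, 2033, 2034, 2038 → 23.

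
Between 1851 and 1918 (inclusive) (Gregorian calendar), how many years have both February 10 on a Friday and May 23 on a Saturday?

0

Check each year's weekday for February 10 and May 23:
  1851: Mon/Fri  1852: Tue/Sun  1853: Thu/Mon  1854: Fri/Tue  1855: Sat/Wed  1856: Sun/Fri  1857: Tue/Sat  1858: Wed/Sun  1859: Thu/Mon  1860: Fri/Wed  1861: Sun/Thu  1862: Mon/Fri  1863: Tue/Sat  1864: Wed/Mon  …(40 more)…  1905: Fri/Tue  1906: Sat/Wed  1907: Sun/Thu  1908: Mon/Sat  1909: Wed/Sun  1910: Thu/Mon  1911: Fri/Tue  1912: Sat/Thu  1913: Mon/Fri  1914: Tue/Sat  1915: Wed/Sun  1916: Thu/Tue  1917: Sat/Wed  1918: Sun/Thu
Both conditions hold in: no year — 0.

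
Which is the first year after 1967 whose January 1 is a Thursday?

1970

Jan 1 advances by 2 weekdays after a leap year and by 1 after a common year.
1967: Jan 1 is Sunday.
1968: Monday (leap)
1969: Wednesday
1970: Thursday
1970 begins on a Thursday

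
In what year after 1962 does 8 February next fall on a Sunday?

1970

From one year to the next, a fixed date's weekday advances by 1, or by 2 when a Feb 29 lies between the two dates.
1962: February 8 is Thursday.
1963: Friday (+1)
1964: Saturday (+1)
1965: Monday (+2)
1966: Tuesday (+1)
1967: Wednesday (+1)
1968: Thursday (+1)
1969: Saturday (+2)
1970: Sunday (+1)
8 February falls on a Sunday in 1970.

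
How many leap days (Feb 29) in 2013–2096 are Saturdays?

Leap years in 2013–2096: 21 of them.
Feb 29 weekday advances by 5 (mod 7) from one leap year to the next four years later (or differs when a century non-leap intervenes).
Leap-day weekdays: 2016:Mon 2020:Sat✓ 2024:Thu 2028:Tue 2032:Sun 2036:Fri 2040:Wed 2044:Mon 2048:Sat✓ 2052:Thu 2056:Tue 2060:Sun 2064:Fri 2068:Wed 2072:Mon 2076:Sat✓ 2080:Thu 2084:Tue 2088:Sun 2092:Fri 2096:Wed
Saturday: 2020, 2048, 2076 → 3.

3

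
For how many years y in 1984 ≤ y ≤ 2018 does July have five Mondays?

July has 31 days; it has five Mondays when Monday falls among the first (month-length − 28) days — i.e. when July 1 is one of Monday/Sunday/Saturday.
July 1 by year: 1984:Sun✓ 1985:Mon✓ 1986:Tue 1987:Wed 1988:Fri 1989:Sat✓ 1990:Sun✓ 1991:Mon✓ 1992:Wed 1993:Thu 1994:Fri 1995:Sat✓ 1996:Mon✓ 1997:Tue 1998:Wed …(5 more)… 2004:Thu 2005:Fri 2006:Sat✓ 2007:Sun✓ 2008:Tue 2009:Wed 2010:Thu 2011:Fri 2012:Sun✓ 2013:Mon✓ 2014:Tue 2015:Wed 2016:Fri 2017:Sat✓ 2018:Sun✓
Years with five Mondays: 1984, 1985, 1989, 1990, 1991, 1995, 1996, 2000, 2001, 2002, 2006, 2007, 2012, 2013, 2017, 2018 → 16.

16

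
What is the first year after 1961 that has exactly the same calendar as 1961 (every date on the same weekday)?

1967

Two years share a calendar iff Jan 1 falls on the same weekday and both are leap or both are common. 1961: Jan 1 is Sunday, common year.
1962: Jan 1 Monday, common
1963: Jan 1 Tuesday, common
1964: Jan 1 Wednesday, leap
1965: Jan 1 Friday, common
1966: Jan 1 Saturday, common
1967: Jan 1 Sunday, common
1967 matches on both conditions.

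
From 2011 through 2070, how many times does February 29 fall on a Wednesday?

3

Leap years in 2011–2070: 15 of them.
Feb 29 weekday advances by 5 (mod 7) from one leap year to the next four years later (or differs when a century non-leap intervenes).
Leap-day weekdays: 2012:Wed✓ 2016:Mon 2020:Sat 2024:Thu 2028:Tue 2032:Sun 2036:Fri 2040:Wed✓ 2044:Mon 2048:Sat 2052:Thu 2056:Tue 2060:Sun 2064:Fri 2068:Wed✓
Wednesday: 2012, 2040, 2068 → 3.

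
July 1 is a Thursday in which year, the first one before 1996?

From one year to the next, a fixed date's weekday advances by 1, or by 2 when a Feb 29 lies between the two dates.
1996: July 1 is Monday.
1995: Saturday (−2)
1994: Friday (−1)
1993: Thursday (−1)
July 1 falls on a Thursday in 1993.

1993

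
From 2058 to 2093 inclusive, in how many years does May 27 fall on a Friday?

Track May 27's weekday year by year (advancing +1, or +2 across a Feb 29):
  2058: Mon  2059: Tue (+1)  2060: Thu (+2)  2061: Fri (+1) ✓  2062: Sat (+1)
  2063: Sun (+1)  2064: Tue (+2)  2065: Wed (+1)  2066: Thu (+1)  2067: Fri (+1) ✓
  2068: Sun (+2)  2069: Mon (+1)  2070: Tue (+1)  2071: Wed (+1)  … (8 more years) …
  2080: Mon (+2)  2081: Tue (+1)  2082: Wed (+1)  2083: Thu (+1)  2084: Sat (+2)
  2085: Sun (+1)  2086: Mon (+1)  2087: Tue (+1)  2088: Thu (+2)  2089: Fri (+1) ✓
  2090: Sat (+1)  2091: Sun (+1)  2092: Tue (+2)  2093: Wed (+1)
Friday years: 2061, 2067, 2072, 2078, 2089 — 5 in total.

5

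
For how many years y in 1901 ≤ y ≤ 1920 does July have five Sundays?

July has 31 days; it has five Sundays when Sunday falls among the first (month-length − 28) days — i.e. when July 1 is one of Sunday/Saturday/Friday.
July 1 by year: 1901:Mon 1902:Tue 1903:Wed 1904:Fri✓ 1905:Sat✓ 1906:Sun✓ 1907:Mon 1908:Wed 1909:Thu 1910:Fri✓ 1911:Sat✓ 1912:Mon 1913:Tue 1914:Wed 1915:Thu 1916:Sat✓ 1917:Sun✓ 1918:Mon 1919:Tue 1920:Thu
Years with five Sundays: 1904, 1905, 1906, 1910, 1911, 1916, 1917 → 7.

7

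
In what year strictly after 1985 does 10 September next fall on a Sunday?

From one year to the next, a fixed date's weekday advances by 1, or by 2 when a Feb 29 lies between the two dates.
1985: September 10 is Tuesday.
1986: Wednesday (+1)
1987: Thursday (+1)
1988: Saturday (+2)
1989: Sunday (+1)
10 September falls on a Sunday in 1989.

1989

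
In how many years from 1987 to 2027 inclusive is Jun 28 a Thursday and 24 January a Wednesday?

Check each year's weekday for Jun 28 and 24 January:
  1987: Sun/Sat  1988: Tue/Sun  1989: Wed/Tue  1990: Thu/Wed ✓  1991: Fri/Thu  1992: Sun/Fri  1993: Mon/Sun  1994: Tue/Mon  1995: Wed/Tue  1996: Fri/Wed  1997: Sat/Fri  1998: Sun/Sat  1999: Mon/Sun  2000: Wed/Mon  …(13 more)…  2014: Sat/Fri  2015: Sun/Sat  2016: Tue/Sun  2017: Wed/Tue  2018: Thu/Wed ✓  2019: Fri/Thu  2020: Sun/Fri  2021: Mon/Sun  2022: Tue/Mon  2023: Wed/Tue  2024: Fri/Wed  2025: Sat/Fri  2026: Sun/Sat  2027: Mon/Sun
Both conditions hold in: 1990, 2001, 2007, 2018 — 4.

4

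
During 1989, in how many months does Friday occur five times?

4

A month of length L has five Fridays iff its first Friday is on day ≤ L−28 (so day 1–3 in a 31-day month, 1–2 in a 30-day month, day 1 in a leap February).
Checking each month of 1989: Jan starts Sun (31d); Feb starts Wed (28d); Mar starts Wed (31d) ✓; Apr starts Sat (30d); May starts Mon (31d); Jun starts Thu (30d) ✓; Jul starts Sat (31d); Aug starts Tue (31d); Sep starts Fri (30d) ✓; Oct starts Sun (31d); Nov starts Wed (30d); Dec starts Fri (31d) ✓.
Five-Friday months: March, June, September, December → 4.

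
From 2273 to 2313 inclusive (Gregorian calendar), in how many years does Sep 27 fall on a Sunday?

6

Track Sep 27's weekday year by year (advancing +1, or +2 across a Feb 29):
  2273: Sat  2274: Sun (+1) ✓  2275: Mon (+1)  2276: Wed (+2)  2277: Thu (+1)
  2278: Fri (+1)  2279: Sat (+1)  2280: Mon (+2)  2281: Tue (+1)  2282: Wed (+1)
  2283: Thu (+1)  2284: Sat (+2)  2285: Sun (+1) ✓  2286: Mon (+1)  … (13 more years) …
  2300: Thu (+1)  2301: Fri (+1)  2302: Sat (+1)  2303: Sun (+1) ✓  2304: Tue (+2)
  2305: Wed (+1)  2306: Thu (+1)  2307: Fri (+1)  2308: Sun (+2) ✓  2309: Mon (+1)
  2310: Tue (+1)  2311: Wed (+1)  2312: Fri (+2)  2313: Sat (+1)
Sunday years: 2274, 2285, 2291, 2296, 2303, 2308 — 6 in total.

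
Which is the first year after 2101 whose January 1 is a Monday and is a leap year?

2120

Jan 1 advances by 2 weekdays after a leap year and by 1 after a common year.
2101: Jan 1 is Saturday.
2102: Sunday
2103: Monday
2104: Tuesday (leap)
2105: Thursday
2106: Friday
2107: Saturday
2108: Sunday (leap)
2109: Tuesday
2110: Wednesday
2111: Thursday
2112: Friday (leap)
2113: Sunday
2114: Monday
2115: Tuesday
2116: Wednesday (leap)
2117: Friday
2118: Saturday
2119: Sunday
2120: Monday (leap)
2120 begins on a Monday and is a leap year.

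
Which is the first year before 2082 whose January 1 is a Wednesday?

Jan 1 advances by 2 weekdays after a leap year and by 1 after a common year.
2082: Jan 1 is Thursday.
2081: Wednesday
2081 begins on a Wednesday

2081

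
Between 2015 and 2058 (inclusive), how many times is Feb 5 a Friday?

7

Track Feb 5's weekday year by year (advancing +1, or +2 across a Feb 29):
  2015: Thu  2016: Fri (+1) ✓  2017: Sun (+2)  2018: Mon (+1)  2019: Tue (+1)
  2020: Wed (+1)  2021: Fri (+2) ✓  2022: Sat (+1)  2023: Sun (+1)  2024: Mon (+1)
  2025: Wed (+2)  2026: Thu (+1)  2027: Fri (+1) ✓  2028: Sat (+1)  … (16 more years) …
  2045: Sun (+2)  2046: Mon (+1)  2047: Tue (+1)  2048: Wed (+1)  2049: Fri (+2) ✓
  2050: Sat (+1)  2051: Sun (+1)  2052: Mon (+1)  2053: Wed (+2)  2054: Thu (+1)
  2055: Fri (+1) ✓  2056: Sat (+1)  2057: Mon (+2)  2058: Tue (+1)
Friday years: 2016, 2021, 2027, 2038, 2044, 2049, 2055 — 7 in total.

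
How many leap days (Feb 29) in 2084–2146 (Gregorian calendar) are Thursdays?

1

Leap years in 2084–2146: 15 of them.
Feb 29 weekday advances by 5 (mod 7) from one leap year to the next four years later (or differs when a century non-leap intervenes).
Leap-day weekdays: 2084:Tue 2088:Sun 2092:Fri 2096:Wed 2104:Fri 2108:Wed 2112:Mon 2116:Sat 2120:Thu✓ 2124:Tue 2128:Sun 2132:Fri 2136:Wed 2140:Mon 2144:Sat
Thursday: 2120 → 1.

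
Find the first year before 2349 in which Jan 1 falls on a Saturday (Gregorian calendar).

2344

Jan 1 advances by 2 weekdays after a leap year and by 1 after a common year.
2349: Jan 1 is Saturday.
2348: Thursday (leap)
2347: Wednesday
2346: Tuesday
2345: Monday
2344: Saturday (leap)
2344 begins on a Saturday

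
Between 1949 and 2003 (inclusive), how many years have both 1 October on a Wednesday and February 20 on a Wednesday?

Check each year's weekday for 1 October and February 20:
  1949: Sat/Sun  1950: Sun/Mon  1951: Mon/Tue  1952: Wed/Wed ✓  1953: Thu/Fri  1954: Fri/Sat  1955: Sat/Sun  1956: Mon/Mon  1957: Tue/Wed  1958: Wed/Thu  1959: Thu/Fri  1960: Sat/Sat  1961: Sun/Mon  1962: Mon/Tue  …(27 more)…  1990: Mon/Tue  1991: Tue/Wed  1992: Thu/Thu  1993: Fri/Sat  1994: Sat/Sun  1995: Sun/Mon  1996: Tue/Tue  1997: Wed/Thu  1998: Thu/Fri  1999: Fri/Sat  2000: Sun/Sun  2001: Mon/Tue  2002: Tue/Wed  2003: Wed/Thu
Both conditions hold in: 1952, 1980 — 2.

2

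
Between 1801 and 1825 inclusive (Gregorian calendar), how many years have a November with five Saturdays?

November has 30 days; it has five Saturdays when Saturday falls among the first (month-length − 28) days — i.e. when November 1 is one of Saturday/Friday.
November 1 by year: 1801:Sun 1802:Mon 1803:Tue 1804:Thu 1805:Fri✓ 1806:Sat✓ 1807:Sun 1808:Tue 1809:Wed 1810:Thu 1811:Fri✓ 1812:Sun 1813:Mon 1814:Tue 1815:Wed 1816:Fri✓ 1817:Sat✓ 1818:Sun 1819:Mon 1820:Wed 1821:Thu 1822:Fri✓ 1823:Sat✓ 1824:Mon 1825:Tue
Years with five Saturdays: 1805, 1806, 1811, 1816, 1817, 1822, 1823 → 7.

7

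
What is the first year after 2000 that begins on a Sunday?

2006

Jan 1 advances by 2 weekdays after a leap year and by 1 after a common year.
2000: Jan 1 is Saturday (leap).
2001: Monday
2002: Tuesday
2003: Wednesday
2004: Thursday (leap)
2005: Saturday
2006: Sunday
2006 begins on a Sunday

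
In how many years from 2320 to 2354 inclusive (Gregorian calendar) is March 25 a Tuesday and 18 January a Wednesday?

0

Check each year's weekday for March 25 and 18 January:
  2320: Thu/Sun  2321: Fri/Tue  2322: Sat/Wed  2323: Sun/Thu  2324: Tue/Fri  2325: Wed/Sun  2326: Thu/Mon  2327: Fri/Tue  2328: Sun/Wed  2329: Mon/Fri  2330: Tue/Sat  2331: Wed/Sun  2332: Fri/Mon  2333: Sat/Wed  …(7 more)…  2341: Tue/Sat  2342: Wed/Sun  2343: Thu/Mon  2344: Sat/Tue  2345: Sun/Thu  2346: Mon/Fri  2347: Tue/Sat  2348: Thu/Sun  2349: Fri/Tue  2350: Sat/Wed  2351: Sun/Thu  2352: Tue/Fri  2353: Wed/Sun  2354: Thu/Mon
Both conditions hold in: no year — 0.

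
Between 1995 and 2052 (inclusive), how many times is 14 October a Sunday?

8

Track 14 October's weekday year by year (advancing +1, or +2 across a Feb 29):
  1995: Sat  1996: Mon (+2)  1997: Tue (+1)  1998: Wed (+1)  1999: Thu (+1)
  2000: Sat (+2)  2001: Sun (+1) ✓  2002: Mon (+1)  2003: Tue (+1)  2004: Thu (+2)
  2005: Fri (+1)  2006: Sat (+1)  2007: Sun (+1) ✓  2008: Tue (+2)  … (30 more years) …
  2039: Fri (+1)  2040: Sun (+2) ✓  2041: Mon (+1)  2042: Tue (+1)  2043: Wed (+1)
  2044: Fri (+2)  2045: Sat (+1)  2046: Sun (+1) ✓  2047: Mon (+1)  2048: Wed (+2)
  2049: Thu (+1)  2050: Fri (+1)  2051: Sat (+1)  2052: Mon (+2)
Sunday years: 2001, 2007, 2012, 2018, 2029, 2035, 2040, 2046 — 8 in total.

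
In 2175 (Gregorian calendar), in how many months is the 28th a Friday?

2

Check the 28th of each month of 2175: Jan 28: Sat, Feb 28: Tue, Mar 28: Tue, Apr 28: Fri, May 28: Sun, Jun 28: Wed, Jul 28: Fri, Aug 28: Mon, Sep 28: Thu, Oct 28: Sat, Nov 28: Tue, Dec 28: Thu.
Friday occurs in April, July — 2 months.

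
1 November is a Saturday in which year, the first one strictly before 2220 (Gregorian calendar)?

From one year to the next, a fixed date's weekday advances by 1, or by 2 when a Feb 29 lies between the two dates.
2220: November 1 is Wednesday.
2219: Monday (−2)
2218: Sunday (−1)
2217: Saturday (−1)
1 November falls on a Saturday in 2217.

2217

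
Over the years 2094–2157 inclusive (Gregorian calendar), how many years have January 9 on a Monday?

Track January 9's weekday year by year (advancing +1, or +2 across a Feb 29):
  2094: Sat  2095: Sun (+1)  2096: Mon (+1) ✓  2097: Wed (+2)  2098: Thu (+1)
  2099: Fri (+1)  2100: Sat (+1)  2101: Sun (+1)  2102: Mon (+1) ✓  2103: Tue (+1)
  2104: Wed (+1)  2105: Fri (+2)  2106: Sat (+1)  2107: Sun (+1)  … (36 more years) …
  2144: Thu (+1)  2145: Sat (+2)  2146: Sun (+1)  2147: Mon (+1) ✓  2148: Tue (+1)
  2149: Thu (+2)  2150: Fri (+1)  2151: Sat (+1)  2152: Sun (+1)  2153: Tue (+2)
  2154: Wed (+1)  2155: Thu (+1)  2156: Fri (+1)  2157: Sun (+2)
Monday years: 2096, 2102, 2108, 2113, 2119, 2130, 2136, 2141, 2147 — 9 in total.

9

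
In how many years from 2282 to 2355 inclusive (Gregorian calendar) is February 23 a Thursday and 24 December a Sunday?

Check each year's weekday for February 23 and 24 December:
  2282: Thu/Sun ✓  2283: Fri/Mon  2284: Sat/Wed  2285: Mon/Thu  2286: Tue/Fri  2287: Wed/Sat  2288: Thu/Mon  2289: Sat/Tue  2290: Sun/Wed  2291: Mon/Thu  2292: Tue/Sat  2293: Thu/Sun ✓  2294: Fri/Mon  2295: Sat/Tue  …(46 more)…  2342: Mon/Thu  2343: Tue/Fri  2344: Wed/Sun  2345: Fri/Mon  2346: Sat/Tue  2347: Sun/Wed  2348: Mon/Fri  2349: Wed/Sat  2350: Thu/Sun ✓  2351: Fri/Mon  2352: Sat/Wed  2353: Mon/Thu  2354: Tue/Fri  2355: Wed/Sat
Both conditions hold in: 2282, 2293, 2299, 2305, 2311, 2322, 2333, 2339, 2350 — 9.

9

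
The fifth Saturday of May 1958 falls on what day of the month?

May 1, 1958 is a Thursday, so the first Saturday is the 3rd.
The fifth Saturday is 3 + 28 = 31.

31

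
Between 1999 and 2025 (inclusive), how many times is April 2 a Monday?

4

Track April 2's weekday year by year (advancing +1, or +2 across a Feb 29):
  1999: Fri  2000: Sun (+2)  2001: Mon (+1) ✓  2002: Tue (+1)  2003: Wed (+1)
  2004: Fri (+2)  2005: Sat (+1)  2006: Sun (+1)  2007: Mon (+1) ✓  2008: Wed (+2)
  2009: Thu (+1)  2010: Fri (+1)  2011: Sat (+1)  2012: Mon (+2) ✓  2013: Tue (+1)
  2014: Wed (+1)  2015: Thu (+1)  2016: Sat (+2)  2017: Sun (+1)  2018: Mon (+1) ✓
  2019: Tue (+1)  2020: Thu (+2)  2021: Fri (+1)  2022: Sat (+1)  2023: Sun (+1)
  2024: Tue (+2)  2025: Wed (+1)
Monday years: 2001, 2007, 2012, 2018 — 4 in total.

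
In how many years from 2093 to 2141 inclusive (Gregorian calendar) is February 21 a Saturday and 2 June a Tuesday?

7

Check each year's weekday for February 21 and 2 June:
  2093: Sat/Tue ✓  2094: Sun/Wed  2095: Mon/Thu  2096: Tue/Sat  2097: Thu/Sun  2098: Fri/Mon  2099: Sat/Tue ✓  2100: Sun/Wed  2101: Mon/Thu  2102: Tue/Fri  2103: Wed/Sat  2104: Thu/Mon  2105: Sat/Tue ✓  2106: Sun/Wed  …(21 more)…  2128: Sat/Wed  2129: Mon/Thu  2130: Tue/Fri  2131: Wed/Sat  2132: Thu/Mon  2133: Sat/Tue ✓  2134: Sun/Wed  2135: Mon/Thu  2136: Tue/Sat  2137: Thu/Sun  2138: Fri/Mon  2139: Sat/Tue ✓  2140: Sun/Thu  2141: Tue/Fri
Both conditions hold in: 2093, 2099, 2105, 2111, 2122, 2133, 2139 — 7.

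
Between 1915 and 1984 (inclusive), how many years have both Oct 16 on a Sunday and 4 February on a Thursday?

2

Check each year's weekday for Oct 16 and 4 February:
  1915: Sat/Thu  1916: Mon/Fri  1917: Tue/Sun  1918: Wed/Mon  1919: Thu/Tue  1920: Sat/Wed  1921: Sun/Fri  1922: Mon/Sat  1923: Tue/Sun  1924: Thu/Mon  1925: Fri/Wed  1926: Sat/Thu  1927: Sun/Fri  1928: Tue/Sat  …(42 more)…  1971: Sat/Thu  1972: Mon/Fri  1973: Tue/Sun  1974: Wed/Mon  1975: Thu/Tue  1976: Sat/Wed  1977: Sun/Fri  1978: Mon/Sat  1979: Tue/Sun  1980: Thu/Mon  1981: Fri/Wed  1982: Sat/Thu  1983: Sun/Fri  1984: Tue/Sat
Both conditions hold in: 1932, 1960 — 2.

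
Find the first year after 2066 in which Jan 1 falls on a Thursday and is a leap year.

2088

Jan 1 advances by 2 weekdays after a leap year and by 1 after a common year.
2066: Jan 1 is Friday.
2067: Saturday
2068: Sunday (leap)
2069: Tuesday
2070: Wednesday
2071: Thursday
2072: Friday (leap)
2073: Sunday
2074: Monday
2075: Tuesday
2076: Wednesday (leap)
2077: Friday
2078: Saturday
2079: Sunday
2080: Monday (leap)
2081: Wednesday
2082: Thursday
2083: Friday
2084: Saturday (leap)
2085: Monday
2086: Tuesday
2087: Wednesday
2088: Thursday (leap)
2088 begins on a Thursday and is a leap year.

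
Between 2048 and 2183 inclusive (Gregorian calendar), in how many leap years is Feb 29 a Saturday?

Leap years in 2048–2183: 33 of them.
Feb 29 weekday advances by 5 (mod 7) from one leap year to the next four years later (or differs when a century non-leap intervenes).
Leap-day weekdays: 2048:Sat✓ 2052:Thu 2056:Tue 2060:Sun 2064:Fri 2068:Wed 2072:Mon 2076:Sat✓ 2080:Thu 2084:Tue 2088:Sun 2092:Fri 2096:Wed …(7 more)… 2132:Fri 2136:Wed 2140:Mon 2144:Sat✓ 2148:Thu 2152:Tue 2156:Sun 2160:Fri 2164:Wed 2168:Mon 2172:Sat✓ 2176:Thu 2180:Tue
Saturday: 2048, 2076, 2116, 2144, 2172 → 5.

5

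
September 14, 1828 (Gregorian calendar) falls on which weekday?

Sunday

January 1, 1828 is a Tuesday.
September 14 is day 258 of the year, i.e. 257 days after Jan 1.
257 mod 7 = 5, so advance 5 weekdays from Tuesday: Sunday.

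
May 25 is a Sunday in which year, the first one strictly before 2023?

From one year to the next, a fixed date's weekday advances by 1, or by 2 when a Feb 29 lies between the two dates.
2023: May 25 is Thursday.
2022: Wednesday (−1)
2021: Tuesday (−1)
2020: Monday (−1)
2019: Saturday (−2)
2018: Friday (−1)
2017: Thursday (−1)
2016: Wednesday (−1)
2015: Monday (−2)
2014: Sunday (−1)
May 25 falls on a Sunday in 2014.

2014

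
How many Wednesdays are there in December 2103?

December 2103 has 31 days and begins on Saturday.
The first Wednesday is December 5.
Wednesdays fall on 5, 12, 19, 26 — that's 4.

4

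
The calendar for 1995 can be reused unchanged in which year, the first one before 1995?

Two years share a calendar iff Jan 1 falls on the same weekday and both are leap or both are common. 1995: Jan 1 is Sunday, common year.
1994: Jan 1 Saturday, common
1993: Jan 1 Friday, common
1992: Jan 1 Wednesday, leap
1991: Jan 1 Tuesday, common
1990: Jan 1 Monday, common
1989: Jan 1 Sunday, common
1989 matches on both conditions.

1989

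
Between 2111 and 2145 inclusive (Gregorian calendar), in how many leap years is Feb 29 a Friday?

Leap years in 2111–2145: 9 of them.
Feb 29 weekday advances by 5 (mod 7) from one leap year to the next four years later (or differs when a century non-leap intervenes).
Leap-day weekdays: 2112:Mon 2116:Sat 2120:Thu 2124:Tue 2128:Sun 2132:Fri✓ 2136:Wed 2140:Mon 2144:Sat
Friday: 2132 → 1.

1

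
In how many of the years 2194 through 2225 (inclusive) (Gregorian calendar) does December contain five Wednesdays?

14

December has 31 days; it has five Wednesdays when Wednesday falls among the first (month-length − 28) days — i.e. when December 1 is one of Wednesday/Tuesday/Monday.
December 1 by year: 2194:Mon✓ 2195:Tue✓ 2196:Thu 2197:Fri 2198:Sat 2199:Sun 2200:Mon✓ 2201:Tue✓ 2202:Wed✓ 2203:Thu 2204:Sat 2205:Sun 2206:Mon✓ 2207:Tue✓ 2208:Thu 2209:Fri 2210:Sat 2211:Sun 2212:Tue✓ 2213:Wed✓ 2214:Thu 2215:Fri 2216:Sun 2217:Mon✓ 2218:Tue✓ 2219:Wed✓ 2220:Fri 2221:Sat 2222:Sun 2223:Mon✓ 2224:Wed✓ 2225:Thu
Years with five Wednesdays: 2194, 2195, 2200, 2201, 2202, 2206, 2207, 2212, 2213, 2217, 2218, 2219, 2223, 2224 → 14.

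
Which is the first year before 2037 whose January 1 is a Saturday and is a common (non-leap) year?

2033

Jan 1 advances by 2 weekdays after a leap year and by 1 after a common year.
2037: Jan 1 is Thursday.
2036: Tuesday (leap)
2035: Monday
2034: Sunday
2033: Saturday
2033 begins on a Saturday and is a common year.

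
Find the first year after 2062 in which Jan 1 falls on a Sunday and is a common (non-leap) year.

Jan 1 advances by 2 weekdays after a leap year and by 1 after a common year.
2062: Jan 1 is Sunday.
2063: Monday
2064: Tuesday (leap)
2065: Thursday
2066: Friday
2067: Saturday
2068: Sunday (leap)
2069: Tuesday
2070: Wednesday
2071: Thursday
2072: Friday (leap)
2073: Sunday
2073 begins on a Sunday and is a common year.

2073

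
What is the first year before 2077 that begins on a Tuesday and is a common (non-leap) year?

Jan 1 advances by 2 weekdays after a leap year and by 1 after a common year.
2077: Jan 1 is Friday.
2076: Wednesday (leap)
2075: Tuesday
2075 begins on a Tuesday and is a common year.

2075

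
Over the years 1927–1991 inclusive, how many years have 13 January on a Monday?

9

Track 13 January's weekday year by year (advancing +1, or +2 across a Feb 29):
  1927: Thu  1928: Fri (+1)  1929: Sun (+2)  1930: Mon (+1) ✓  1931: Tue (+1)
  1932: Wed (+1)  1933: Fri (+2)  1934: Sat (+1)  1935: Sun (+1)  1936: Mon (+1) ✓
  1937: Wed (+2)  1938: Thu (+1)  1939: Fri (+1)  1940: Sat (+1)  … (37 more years) …
  1978: Fri (+1)  1979: Sat (+1)  1980: Sun (+1)  1981: Tue (+2)  1982: Wed (+1)
  1983: Thu (+1)  1984: Fri (+1)  1985: Sun (+2)  1986: Mon (+1) ✓  1987: Tue (+1)
  1988: Wed (+1)  1989: Fri (+2)  1990: Sat (+1)  1991: Sun (+1)
Monday years: 1930, 1936, 1941, 1947, 1958, 1964, 1969, 1975, 1986 — 9 in total.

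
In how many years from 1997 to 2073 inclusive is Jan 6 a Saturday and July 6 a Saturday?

2

Check each year's weekday for Jan 6 and July 6:
  1997: Mon/Sun  1998: Tue/Mon  1999: Wed/Tue  2000: Thu/Thu  2001: Sat/Fri  2002: Sun/Sat  2003: Mon/Sun  2004: Tue/Tue  2005: Thu/Wed  2006: Fri/Thu  2007: Sat/Fri  2008: Sun/Sun  2009: Tue/Mon  2010: Wed/Tue  …(49 more)…  2060: Tue/Tue  2061: Thu/Wed  2062: Fri/Thu  2063: Sat/Fri  2064: Sun/Sun  2065: Tue/Mon  2066: Wed/Tue  2067: Thu/Wed  2068: Fri/Fri  2069: Sun/Sat  2070: Mon/Sun  2071: Tue/Mon  2072: Wed/Wed  2073: Fri/Thu
Both conditions hold in: 2024, 2052 — 2.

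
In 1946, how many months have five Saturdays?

4

A month of length L has five Saturdays iff its first Saturday is on day ≤ L−28 (so day 1–3 in a 31-day month, 1–2 in a 30-day month, day 1 in a leap February).
Checking each month of 1946: Jan starts Tue (31d); Feb starts Fri (28d); Mar starts Fri (31d) ✓; Apr starts Mon (30d); May starts Wed (31d); Jun starts Sat (30d) ✓; Jul starts Mon (31d); Aug starts Thu (31d) ✓; Sep starts Sun (30d); Oct starts Tue (31d); Nov starts Fri (30d) ✓; Dec starts Sun (31d).
Five-Saturday months: March, June, August, November → 4.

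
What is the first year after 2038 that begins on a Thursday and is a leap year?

Jan 1 advances by 2 weekdays after a leap year and by 1 after a common year.
2038: Jan 1 is Friday.
2039: Saturday
2040: Sunday (leap)
2041: Tuesday
2042: Wednesday
2043: Thursday
2044: Friday (leap)
2045: Sunday
2046: Monday
2047: Tuesday
2048: Wednesday (leap)
2049: Friday
2050: Saturday
2051: Sunday
2052: Monday (leap)
2053: Wednesday
2054: Thursday
2055: Friday
2056: Saturday (leap)
2057: Monday
2058: Tuesday
2059: Wednesday
2060: Thursday (leap)
2060 begins on a Thursday and is a leap year.

2060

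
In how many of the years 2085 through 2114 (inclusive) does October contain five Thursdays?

12

October has 31 days; it has five Thursdays when Thursday falls among the first (month-length − 28) days — i.e. when October 1 is one of Thursday/Wednesday/Tuesday.
October 1 by year: 2085:Mon 2086:Tue✓ 2087:Wed✓ 2088:Fri 2089:Sat 2090:Sun 2091:Mon 2092:Wed✓ 2093:Thu✓ 2094:Fri 2095:Sat 2096:Mon 2097:Tue✓ 2098:Wed✓ 2099:Thu✓ 2100:Fri 2101:Sat 2102:Sun 2103:Mon 2104:Wed✓ 2105:Thu✓ 2106:Fri 2107:Sat 2108:Mon 2109:Tue✓ 2110:Wed✓ 2111:Thu✓ 2112:Sat 2113:Sun 2114:Mon
Years with five Thursdays: 2086, 2087, 2092, 2093, 2097, 2098, 2099, 2104, 2105, 2109, 2110, 2111 → 12.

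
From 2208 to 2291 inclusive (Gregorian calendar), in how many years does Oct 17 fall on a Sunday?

12

Track Oct 17's weekday year by year (advancing +1, or +2 across a Feb 29):
  2208: Mon  2209: Tue (+1)  2210: Wed (+1)  2211: Thu (+1)  2212: Sat (+2)
  2213: Sun (+1) ✓  2214: Mon (+1)  2215: Tue (+1)  2216: Thu (+2)  2217: Fri (+1)
  2218: Sat (+1)  2219: Sun (+1) ✓  2220: Tue (+2)  2221: Wed (+1)  … (56 more years) …
  2278: Thu (+1)  2279: Fri (+1)  2280: Sun (+2) ✓  2281: Mon (+1)  2282: Tue (+1)
  2283: Wed (+1)  2284: Fri (+2)  2285: Sat (+1)  2286: Sun (+1) ✓  2287: Mon (+1)
  2288: Wed (+2)  2289: Thu (+1)  2290: Fri (+1)  2291: Sat (+1)
Sunday years: 2213, 2219, 2224, 2230, 2241, 2247, 2252, 2258, 2269, 2275, 2280, 2286 — 12 in total.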